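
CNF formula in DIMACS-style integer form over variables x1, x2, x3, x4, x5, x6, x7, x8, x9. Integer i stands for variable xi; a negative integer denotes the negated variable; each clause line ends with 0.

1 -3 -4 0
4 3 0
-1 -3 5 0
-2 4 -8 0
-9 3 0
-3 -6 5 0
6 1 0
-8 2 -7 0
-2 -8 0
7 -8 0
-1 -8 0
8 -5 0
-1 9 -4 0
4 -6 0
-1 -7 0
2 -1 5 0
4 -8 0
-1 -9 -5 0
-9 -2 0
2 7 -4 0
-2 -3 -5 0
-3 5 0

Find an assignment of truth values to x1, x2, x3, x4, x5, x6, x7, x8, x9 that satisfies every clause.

x1=0, x2=1, x3=0, x4=1, x5=0, x6=1, x7=1, x8=0, x9=0

Try x1 = False.
  then x6 is forced to True.
  then x4 is forced to True.
  then x3 is forced to False.
  then x9 is forced to False.
The remaining clauses are satisfied by x2 = True, x5 = False, x7 = True, x8 = False.
Check each clause:
  1. (~x4 \/ ~x3 \/ x1) — ~x3 is true.
  2. (x4 \/ x3) — x4 is true.
  3. (x5 \/ ~x1 \/ ~x3) — ~x3 is true.
  4. (~x8 \/ ~x2 \/ x4) — ~x8 is true.
  5. (~x9 \/ x3) — ~x9 is true.
  6. (x5 \/ ~x3 \/ ~x6) — ~x3 is true.
  7. (x6 \/ x1) — x6 is true.
  8. (~x7 \/ x2 \/ ~x8) — ~x8 is true.
  9. (~x2 \/ ~x8) — ~x8 is true.
  10. (~x8 \/ x7) — ~x8 is true.
  11. (~x1 \/ ~x8) — ~x8 is true.
  12. (~x5 \/ x8) — ~x5 is true.
  13. (~x1 \/ ~x4 \/ x9) — ~x1 is true.
  14. (x4 \/ ~x6) — x4 is true.
  15. (~x1 \/ ~x7) — ~x1 is true.
  16. (x5 \/ ~x1 \/ x2) — x2 is true.
  17. (x4 \/ ~x8) — ~x8 is true.
  18. (~x9 \/ ~x5 \/ ~x1) — ~x5 is true.
  19. (~x2 \/ ~x9) — ~x9 is true.
  20. (~x4 \/ x7 \/ x2) — x2 is true.
  21. (~x5 \/ ~x2 \/ ~x3) — ~x5 is true.
  22. (x5 \/ ~x3) — ~x3 is true.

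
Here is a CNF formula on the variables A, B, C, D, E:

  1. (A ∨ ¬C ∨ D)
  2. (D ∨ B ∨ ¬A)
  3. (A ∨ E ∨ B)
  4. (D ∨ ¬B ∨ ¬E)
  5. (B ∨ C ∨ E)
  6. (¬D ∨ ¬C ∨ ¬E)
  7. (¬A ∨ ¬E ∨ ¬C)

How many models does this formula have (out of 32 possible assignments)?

13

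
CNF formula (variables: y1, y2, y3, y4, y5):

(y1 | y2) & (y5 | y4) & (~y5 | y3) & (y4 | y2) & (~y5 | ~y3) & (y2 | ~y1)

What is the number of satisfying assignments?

4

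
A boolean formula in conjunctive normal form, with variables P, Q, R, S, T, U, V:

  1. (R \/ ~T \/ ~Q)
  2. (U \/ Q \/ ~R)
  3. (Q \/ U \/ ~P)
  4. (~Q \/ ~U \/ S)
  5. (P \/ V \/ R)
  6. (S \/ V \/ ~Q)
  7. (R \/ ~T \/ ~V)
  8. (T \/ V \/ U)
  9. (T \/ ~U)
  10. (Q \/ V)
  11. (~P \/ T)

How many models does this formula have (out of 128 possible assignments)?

Split on Q, then T.
  Q=1, T=1: P free; 5 ways for (R,S,U,V) × 2^1 = 10.
  Q=1, T=0: remaining (P,R,S,U,V) ∈ {(0,0,0,0,1); (0,0,1,0,1); (0,1,0,0,1); (0,1,1,0,1)} — 4.
  Q=0, T=1: remaining (P,R,S,U,V) ∈ {(0,1,0,1,1); (0,1,1,1,1); (1,1,0,1,1); (1,1,1,1,1)} — 4.
  Q=0, T=0: remaining (P,R,S,U,V) ∈ {(0,0,0,0,1); (0,0,1,0,1)} — 2.
Total: 10 + 4 + 4 + 2 = 20.

20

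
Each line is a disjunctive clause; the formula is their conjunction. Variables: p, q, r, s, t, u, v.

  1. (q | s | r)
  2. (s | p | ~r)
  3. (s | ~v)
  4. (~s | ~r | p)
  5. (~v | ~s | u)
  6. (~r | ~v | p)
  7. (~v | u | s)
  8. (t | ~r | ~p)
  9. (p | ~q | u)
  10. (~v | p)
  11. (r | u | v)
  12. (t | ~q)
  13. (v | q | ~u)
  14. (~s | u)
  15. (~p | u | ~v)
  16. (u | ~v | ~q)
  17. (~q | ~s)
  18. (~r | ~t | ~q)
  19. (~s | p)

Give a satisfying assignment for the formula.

Branch on p: take p = True.
Branch on q: take q = False.
Try r = True.
  then t is forced to True.
The remaining clauses are satisfied by s = True, u = True, v = True.
Every clause has at least one true literal under this assignment.

p = T, q = F, r = T, s = T, t = T, u = T, v = T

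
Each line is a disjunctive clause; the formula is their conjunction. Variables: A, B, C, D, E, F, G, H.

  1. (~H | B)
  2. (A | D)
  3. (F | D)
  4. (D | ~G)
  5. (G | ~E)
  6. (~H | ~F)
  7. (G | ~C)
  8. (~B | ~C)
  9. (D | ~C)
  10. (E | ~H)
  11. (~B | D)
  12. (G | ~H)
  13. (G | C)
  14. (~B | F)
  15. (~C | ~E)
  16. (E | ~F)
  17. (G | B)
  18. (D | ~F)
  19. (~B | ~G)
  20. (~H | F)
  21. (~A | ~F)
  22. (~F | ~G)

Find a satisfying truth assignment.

Pure literal: D appears only positively; assign D = True.
Pure literal: H appears only negated; assign H = False.
Branch on A: take A = True.
  then F is forced to False.
  then B is forced to False.
  then G is forced to True.
Try C = False.
E is now unconstrained; take E = True.

A = 1  B = 0  C = 0  D = 1  E = 1  F = 0  G = 1  H = 0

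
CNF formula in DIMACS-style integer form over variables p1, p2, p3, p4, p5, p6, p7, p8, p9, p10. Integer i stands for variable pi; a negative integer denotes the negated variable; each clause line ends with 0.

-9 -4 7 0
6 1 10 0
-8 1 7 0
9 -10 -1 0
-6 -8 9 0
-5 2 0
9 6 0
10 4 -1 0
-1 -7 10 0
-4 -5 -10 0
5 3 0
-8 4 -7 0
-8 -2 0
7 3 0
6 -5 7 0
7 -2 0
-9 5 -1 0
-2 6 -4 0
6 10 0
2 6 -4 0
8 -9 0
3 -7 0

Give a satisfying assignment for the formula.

p1=False, p2=False, p3=True, p4=True, p5=False, p6=True, p7=True, p8=False, p9=False, p10=False

p3 occurs only positively in the remaining clauses — set p3 = True.
Set p1 = False and propagate.
Set p2 = False and propagate.
  then p5 is forced to False.
The remaining clauses are satisfied by p4 = True, p6 = True, p7 = True, p8 = False, p9 = False, p10 = False.
Every clause has at least one true literal under this assignment.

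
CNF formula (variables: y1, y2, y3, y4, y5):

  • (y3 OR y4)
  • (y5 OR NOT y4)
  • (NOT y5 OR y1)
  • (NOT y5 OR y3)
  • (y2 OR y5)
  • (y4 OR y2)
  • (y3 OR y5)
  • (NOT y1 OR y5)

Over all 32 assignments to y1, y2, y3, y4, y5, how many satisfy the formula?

4

Satisfying assignments:
  y1=F y2=T y3=T y4=F y5=F
  y1=T y2=F y3=T y4=T y5=T
  y1=T y2=T y3=T y4=F y5=T
  y1=T y2=T y3=T y4=T y5=T
Count: 4.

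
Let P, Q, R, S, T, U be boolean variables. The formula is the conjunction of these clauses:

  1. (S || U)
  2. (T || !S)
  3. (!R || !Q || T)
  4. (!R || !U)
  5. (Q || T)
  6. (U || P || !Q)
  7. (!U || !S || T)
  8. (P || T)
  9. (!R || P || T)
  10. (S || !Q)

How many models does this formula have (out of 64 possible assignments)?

12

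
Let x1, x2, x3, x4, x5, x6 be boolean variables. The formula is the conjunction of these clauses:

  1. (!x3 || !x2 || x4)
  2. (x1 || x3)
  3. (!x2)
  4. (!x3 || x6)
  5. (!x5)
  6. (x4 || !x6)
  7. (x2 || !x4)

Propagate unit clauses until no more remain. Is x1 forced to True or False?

(!x2) stands alone — x2 = False.
(!x5) stands alone — x5 = False.
From (x2 || !x4) and x2 = False: x4 = False.
(!x6 || x4) with x4 = False leaves only !x6, so x6 = False.
(!x3 || x6): since x6 = False, the clause reduces to (!x3). x3 = False.
In (x1 || x3), x3 is now false; x1 must hold, so x1 = True.

True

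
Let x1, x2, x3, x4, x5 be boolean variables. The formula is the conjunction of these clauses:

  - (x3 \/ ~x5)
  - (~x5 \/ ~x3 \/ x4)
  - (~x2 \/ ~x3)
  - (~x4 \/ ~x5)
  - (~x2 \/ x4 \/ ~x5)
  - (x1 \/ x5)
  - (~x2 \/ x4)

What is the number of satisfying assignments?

5

Satisfying assignments:
  x1=1 x2=0 x3=0 x4=0 x5=0
  x1=1 x2=0 x3=0 x4=1 x5=0
  x1=1 x2=0 x3=1 x4=0 x5=0
  x1=1 x2=0 x3=1 x4=1 x5=0
  x1=1 x2=1 x3=0 x4=1 x5=0
Count: 5.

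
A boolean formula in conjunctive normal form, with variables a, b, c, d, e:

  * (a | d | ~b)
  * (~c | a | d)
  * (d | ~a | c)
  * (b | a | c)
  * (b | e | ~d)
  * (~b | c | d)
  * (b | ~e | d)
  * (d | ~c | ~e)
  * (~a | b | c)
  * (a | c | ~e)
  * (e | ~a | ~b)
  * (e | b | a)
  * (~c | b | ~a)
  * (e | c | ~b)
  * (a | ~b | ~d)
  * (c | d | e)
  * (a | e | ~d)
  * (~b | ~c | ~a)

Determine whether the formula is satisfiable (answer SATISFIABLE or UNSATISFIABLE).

SATISFIABLE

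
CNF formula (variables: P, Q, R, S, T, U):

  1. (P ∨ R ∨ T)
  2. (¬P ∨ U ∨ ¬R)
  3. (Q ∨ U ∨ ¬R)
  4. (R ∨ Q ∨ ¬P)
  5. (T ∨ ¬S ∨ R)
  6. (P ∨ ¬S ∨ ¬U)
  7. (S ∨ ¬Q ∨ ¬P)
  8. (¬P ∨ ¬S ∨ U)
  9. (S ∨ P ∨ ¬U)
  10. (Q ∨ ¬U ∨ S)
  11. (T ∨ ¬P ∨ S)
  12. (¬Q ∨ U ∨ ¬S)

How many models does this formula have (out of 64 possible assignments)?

10

Split on P, then S.
  P=1, S=1: 5 of the 16 assignments to (Q,R,T,U) work.
  P=1, S=0: a clause becomes empty — 0.
  P=0, S=1: remaining (Q,R,T,U) ∈ {(0,0,1,0)} — 1.
  P=0, S=0: remaining (Q,R,T,U) ∈ {(0,0,1,0); (1,0,1,0); (1,1,0,0); (1,1,1,0)} — 4.
Total: 5 + 0 + 1 + 4 = 10.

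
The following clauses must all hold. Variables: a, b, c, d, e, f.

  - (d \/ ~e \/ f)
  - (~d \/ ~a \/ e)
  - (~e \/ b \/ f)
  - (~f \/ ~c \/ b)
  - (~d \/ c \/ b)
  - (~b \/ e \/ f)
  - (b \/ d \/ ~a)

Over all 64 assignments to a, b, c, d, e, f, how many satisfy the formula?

23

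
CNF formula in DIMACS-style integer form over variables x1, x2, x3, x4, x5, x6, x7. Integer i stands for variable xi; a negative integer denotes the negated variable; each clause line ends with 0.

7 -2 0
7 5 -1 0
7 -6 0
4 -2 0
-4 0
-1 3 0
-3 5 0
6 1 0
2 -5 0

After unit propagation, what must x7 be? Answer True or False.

Unit clause (!x4) sets x4 = False.
From (x4 || !x2) and x4 = False: x2 = False.
In (!x5 || x2), x2 is now false; !x5 must hold, so x5 = False.
(!x3 || x5) with x5 = False leaves only !x3, so x3 = False.
(!x1 || x3): since x3 = False, the clause reduces to (!x1). x1 = False.
In (x1 || x6), x1 is now false; x6 must hold, so x6 = True.
(!x6 || x7) with x6 = True leaves only x7, so x7 = True.

True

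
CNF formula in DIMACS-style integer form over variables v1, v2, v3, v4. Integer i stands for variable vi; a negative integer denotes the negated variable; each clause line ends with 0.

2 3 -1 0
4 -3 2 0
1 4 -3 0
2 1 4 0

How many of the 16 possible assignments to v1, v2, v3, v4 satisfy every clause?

10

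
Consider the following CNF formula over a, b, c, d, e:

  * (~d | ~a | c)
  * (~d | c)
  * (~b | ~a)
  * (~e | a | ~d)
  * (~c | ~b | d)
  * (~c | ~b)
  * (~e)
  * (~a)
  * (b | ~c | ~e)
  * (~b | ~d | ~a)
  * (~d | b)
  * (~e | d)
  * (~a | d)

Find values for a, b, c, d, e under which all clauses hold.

a = False  b = False  c = True  d = False  e = False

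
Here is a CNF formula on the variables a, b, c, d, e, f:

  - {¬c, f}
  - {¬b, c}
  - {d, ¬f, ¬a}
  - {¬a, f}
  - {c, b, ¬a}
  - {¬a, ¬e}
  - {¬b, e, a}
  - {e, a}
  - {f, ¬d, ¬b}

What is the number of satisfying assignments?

Case analysis on a and b:
  a=1, b=1: remaining (c,d,e,f) ∈ {(1,1,0,1)} — 1.
  a=1, b=0: remaining (c,d,e,f) ∈ {(1,1,0,1)} — 1.
  a=0, b=1: remaining (c,d,e,f) ∈ {(1,0,1,1); (1,1,1,1)} — 2.
  a=0, b=0: d free; 3 ways for (c,e,f) × 2^1 = 6.
Total: 1 + 1 + 2 + 6 = 10.

10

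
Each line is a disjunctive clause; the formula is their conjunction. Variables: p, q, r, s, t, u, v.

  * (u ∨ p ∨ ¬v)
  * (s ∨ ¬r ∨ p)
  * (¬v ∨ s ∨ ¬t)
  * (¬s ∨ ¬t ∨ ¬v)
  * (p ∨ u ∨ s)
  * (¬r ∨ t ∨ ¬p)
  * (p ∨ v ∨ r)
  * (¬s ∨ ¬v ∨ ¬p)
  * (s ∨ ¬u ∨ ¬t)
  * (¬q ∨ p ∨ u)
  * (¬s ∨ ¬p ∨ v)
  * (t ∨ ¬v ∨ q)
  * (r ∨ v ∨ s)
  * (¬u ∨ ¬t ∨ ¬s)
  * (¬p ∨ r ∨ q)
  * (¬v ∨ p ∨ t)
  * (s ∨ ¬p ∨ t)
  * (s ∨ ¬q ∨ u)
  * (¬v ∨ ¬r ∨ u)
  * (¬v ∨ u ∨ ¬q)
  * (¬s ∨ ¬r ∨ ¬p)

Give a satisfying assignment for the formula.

Try p = False.
Set q = False and propagate.
For the remaining variables, r = True, s = True, t = False, u = False, v = False works.
Check each clause:
  1. (u ∨ p ∨ ¬v) — ¬v is true.
  2. (p ∨ ¬r ∨ s) — s is true.
  3. (¬v ∨ ¬t ∨ s) — ¬v is true.
  4. (¬v ∨ ¬t ∨ ¬s) — ¬v is true.
  5. (s ∨ p ∨ u) — s is true.
  6. (¬r ∨ ¬p ∨ t) — ¬p is true.
  7. (v ∨ r ∨ p) — r is true.
  8. (¬p ∨ ¬v ∨ ¬s) — ¬v is true.
  9. (s ∨ ¬t ∨ ¬u) — ¬u is true.
  10. (u ∨ ¬q ∨ p) — ¬q is true.
  11. (v ∨ ¬p ∨ ¬s) — ¬p is true.
  12. (¬v ∨ t ∨ q) — ¬v is true.
  13. (v ∨ s ∨ r) — r is true.
  14. (¬t ∨ ¬s ∨ ¬u) — ¬u is true.
  15. (¬p ∨ q ∨ r) — r is true.
  16. (t ∨ p ∨ ¬v) — ¬v is true.
  17. (t ∨ s ∨ ¬p) — s is true.
  18. (u ∨ s ∨ ¬q) — s is true.
  19. (¬v ∨ u ∨ ¬r) — ¬v is true.
  20. (¬v ∨ ¬q ∨ u) — ¬v is true.
  21. (¬r ∨ ¬p ∨ ¬s) — ¬p is true.

p=False  q=False  r=True  s=True  t=False  u=False  v=False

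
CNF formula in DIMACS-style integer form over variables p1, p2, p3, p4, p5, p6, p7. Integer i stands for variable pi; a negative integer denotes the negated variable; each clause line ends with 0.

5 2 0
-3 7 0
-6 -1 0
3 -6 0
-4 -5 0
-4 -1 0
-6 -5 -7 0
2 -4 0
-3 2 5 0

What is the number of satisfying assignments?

Split on p5, then p2.
  p5=T, p2=T: p1 free; 3 ways for (p3,p4,p6,p7) × 2^1 = 6.
  p5=T, p2=F: p1 free; 3 ways for (p3,p4,p6,p7) × 2^1 = 6.
  p5=F, p2=T: 11 of the 32 assignments to (p1,p3,p4,p6,p7) work.
  p5=F, p2=F: a clause becomes empty — 0.
Total: 6 + 6 + 11 + 0 = 23.

23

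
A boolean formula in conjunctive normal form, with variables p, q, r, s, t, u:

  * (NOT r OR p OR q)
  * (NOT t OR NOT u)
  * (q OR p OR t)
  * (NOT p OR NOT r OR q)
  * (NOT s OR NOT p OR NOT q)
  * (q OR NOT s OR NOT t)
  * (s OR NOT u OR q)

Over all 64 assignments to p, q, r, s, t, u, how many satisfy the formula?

23

Case analysis on q and p:
  q=1, p=1: r free; 3 ways for (s,t,u) × 2^1 = 6.
  q=1, p=0: r, s free; 3 ways for (t,u) × 2^2 = 12.
  q=0, p=1: remaining (r,s,t,u) ∈ {(0,0,0,0); (0,0,1,0); (0,1,0,0); (0,1,0,1)} — 4.
  q=0, p=0: remaining (r,s,t,u) ∈ {(0,0,1,0)} — 1.
Total: 6 + 12 + 4 + 1 = 23.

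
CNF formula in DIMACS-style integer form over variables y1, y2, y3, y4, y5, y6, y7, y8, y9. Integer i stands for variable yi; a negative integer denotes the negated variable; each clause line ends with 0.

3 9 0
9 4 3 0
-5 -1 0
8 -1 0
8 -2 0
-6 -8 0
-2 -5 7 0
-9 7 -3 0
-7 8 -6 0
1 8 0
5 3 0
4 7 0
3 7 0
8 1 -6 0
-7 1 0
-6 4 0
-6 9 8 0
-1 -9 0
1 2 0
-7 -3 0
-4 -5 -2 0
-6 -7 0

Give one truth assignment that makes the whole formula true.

Pure literal: y6 appears only negated; assign y6 = False.
Try y1 = False.
  then y8 is forced to True.
  then y7 is forced to False.
  then y4 is forced to True.
  then y3 is forced to True.
  then y9 is forced to False.
  then y2 is forced to True.
  then y5 is forced to False.
Every clause has at least one true literal under this assignment.

y1 = F, y2 = T, y3 = T, y4 = T, y5 = F, y6 = F, y7 = F, y8 = T, y9 = F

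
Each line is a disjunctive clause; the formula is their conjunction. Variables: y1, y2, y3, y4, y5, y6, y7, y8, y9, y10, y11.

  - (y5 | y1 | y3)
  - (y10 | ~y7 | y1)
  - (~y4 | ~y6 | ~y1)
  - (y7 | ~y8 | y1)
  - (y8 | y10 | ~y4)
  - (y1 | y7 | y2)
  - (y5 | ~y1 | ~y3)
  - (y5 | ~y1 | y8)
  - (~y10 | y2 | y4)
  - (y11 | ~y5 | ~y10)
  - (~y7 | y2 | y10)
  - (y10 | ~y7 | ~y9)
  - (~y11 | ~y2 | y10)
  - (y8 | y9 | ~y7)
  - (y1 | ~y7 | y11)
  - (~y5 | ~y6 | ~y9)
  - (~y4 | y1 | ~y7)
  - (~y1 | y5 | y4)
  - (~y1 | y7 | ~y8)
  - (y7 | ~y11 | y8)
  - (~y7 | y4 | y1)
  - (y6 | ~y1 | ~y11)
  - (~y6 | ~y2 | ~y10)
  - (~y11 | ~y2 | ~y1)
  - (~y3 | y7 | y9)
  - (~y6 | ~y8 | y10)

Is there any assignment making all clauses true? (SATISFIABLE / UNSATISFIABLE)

Branch on y1: take y1 = False.
The remaining clauses are satisfied by y2 = True, y3 = False, y4 = False, y5 = True, y6 = True, y7 = False, y8 = False, y9 = False, y10 = False, y11 = False.
So y1=0  y2=1  y3=0  y4=0  y5=1  y6=1  y7=0  y8=0  y9=0  y10=0  y11=0 is a satisfying assignment.

SATISFIABLE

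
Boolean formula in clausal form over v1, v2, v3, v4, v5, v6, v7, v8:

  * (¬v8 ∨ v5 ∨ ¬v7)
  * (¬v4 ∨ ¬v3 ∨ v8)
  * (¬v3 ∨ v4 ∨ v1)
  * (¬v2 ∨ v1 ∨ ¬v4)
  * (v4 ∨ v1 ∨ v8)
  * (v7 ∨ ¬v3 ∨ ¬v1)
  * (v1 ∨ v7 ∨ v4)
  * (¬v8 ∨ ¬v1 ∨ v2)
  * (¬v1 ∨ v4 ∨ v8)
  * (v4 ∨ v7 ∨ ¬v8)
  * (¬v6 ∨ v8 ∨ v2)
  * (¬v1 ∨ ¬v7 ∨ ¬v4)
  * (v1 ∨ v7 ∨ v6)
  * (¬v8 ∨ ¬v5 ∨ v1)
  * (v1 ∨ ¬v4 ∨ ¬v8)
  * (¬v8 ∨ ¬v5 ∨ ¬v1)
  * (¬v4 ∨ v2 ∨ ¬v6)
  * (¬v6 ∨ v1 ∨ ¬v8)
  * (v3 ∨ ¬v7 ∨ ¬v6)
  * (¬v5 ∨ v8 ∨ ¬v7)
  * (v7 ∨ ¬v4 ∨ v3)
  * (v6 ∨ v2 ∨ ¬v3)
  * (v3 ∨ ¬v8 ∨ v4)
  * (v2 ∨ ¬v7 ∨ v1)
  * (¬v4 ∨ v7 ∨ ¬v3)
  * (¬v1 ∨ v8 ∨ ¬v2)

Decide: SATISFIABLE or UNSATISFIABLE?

UNSATISFIABLE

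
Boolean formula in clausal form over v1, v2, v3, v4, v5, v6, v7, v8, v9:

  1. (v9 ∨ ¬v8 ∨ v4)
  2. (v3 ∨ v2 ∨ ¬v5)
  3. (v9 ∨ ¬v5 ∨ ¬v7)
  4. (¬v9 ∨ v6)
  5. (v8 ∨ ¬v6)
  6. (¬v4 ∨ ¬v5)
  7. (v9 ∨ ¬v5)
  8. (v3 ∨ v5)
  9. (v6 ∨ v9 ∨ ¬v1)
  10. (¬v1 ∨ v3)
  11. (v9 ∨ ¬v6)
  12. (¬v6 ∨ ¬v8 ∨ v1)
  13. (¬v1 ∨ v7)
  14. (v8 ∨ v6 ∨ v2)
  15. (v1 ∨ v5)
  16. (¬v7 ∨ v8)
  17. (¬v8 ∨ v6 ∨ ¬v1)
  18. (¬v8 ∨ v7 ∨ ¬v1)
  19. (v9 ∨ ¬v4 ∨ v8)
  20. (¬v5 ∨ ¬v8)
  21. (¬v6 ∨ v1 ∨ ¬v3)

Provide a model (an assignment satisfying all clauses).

v1=T, v2=T, v3=T, v4=T, v5=F, v6=T, v7=T, v8=T, v9=T

v2 occurs only positively in the remaining clauses — set v2 = True.
Branch on v1: take v1 = True.
  then v3 is forced to True.
  then v7 is forced to True.
  then v8 is forced to True.
  then v6 is forced to True.
  then v9 is forced to True.
  then v5 is forced to False.
v4 is now unconstrained; take v4 = True.
Check each clause:
  1. (v9 ∨ v4 ∨ ¬v8) — v9 is true.
  2. (¬v5 ∨ v3 ∨ v2) — v2 is true.
  3. (¬v7 ∨ v9 ∨ ¬v5) — ¬v5 is true.
  4. (v6 ∨ ¬v9) — v6 is true.
  5. (¬v6 ∨ v8) — v8 is true.
  6. (¬v5 ∨ ¬v4) — ¬v5 is true.
  7. (¬v5 ∨ v9) — v9 is true.
  8. (v5 ∨ v3) — v3 is true.
  9. (v9 ∨ ¬v1 ∨ v6) — v9 is true.
  10. (¬v1 ∨ v3) — v3 is true.
  11. (v9 ∨ ¬v6) — v9 is true.
  12. (v1 ∨ ¬v8 ∨ ¬v6) — v1 is true.
  13. (¬v1 ∨ v7) — v7 is true.
  14. (v8 ∨ v6 ∨ v2) — v8 is true.
  15. (v5 ∨ v1) — v1 is true.
  16. (¬v7 ∨ v8) — v8 is true.
  17. (¬v8 ∨ v6 ∨ ¬v1) — v6 is true.
  18. (¬v8 ∨ ¬v1 ∨ v7) — v7 is true.
  19. (v8 ∨ v9 ∨ ¬v4) — v8 is true.
  20. (¬v5 ∨ ¬v8) — ¬v5 is true.
  21. (¬v6 ∨ v1 ∨ ¬v3) — v1 is true.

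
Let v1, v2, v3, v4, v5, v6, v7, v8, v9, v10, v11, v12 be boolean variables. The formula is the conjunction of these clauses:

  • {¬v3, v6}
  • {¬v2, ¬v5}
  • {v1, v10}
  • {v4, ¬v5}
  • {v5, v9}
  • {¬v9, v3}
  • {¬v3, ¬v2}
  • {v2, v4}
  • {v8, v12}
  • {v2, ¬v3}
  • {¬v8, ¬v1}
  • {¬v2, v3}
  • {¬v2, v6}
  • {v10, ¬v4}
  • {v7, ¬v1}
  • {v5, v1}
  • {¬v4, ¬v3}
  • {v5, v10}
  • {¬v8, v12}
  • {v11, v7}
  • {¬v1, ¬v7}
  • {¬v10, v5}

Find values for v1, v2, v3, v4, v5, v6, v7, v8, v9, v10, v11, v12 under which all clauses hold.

Pure literal: v6 appears only positively; assign v6 = True.
v11 occurs only positively in the remaining clauses — set v11 = True.
Branch on v1: take v1 = False.
  then v10 is forced to True.
  then v5 is forced to True.
  then v2 is forced to False.
  then v4 is forced to True.
  then v3 is forced to False.
  then v9 is forced to False.
For the remaining variables, v7 = True, v8 = False, v12 = True works.

v1=False, v2=False, v3=False, v4=True, v5=True, v6=True, v7=True, v8=False, v9=False, v10=True, v11=True, v12=True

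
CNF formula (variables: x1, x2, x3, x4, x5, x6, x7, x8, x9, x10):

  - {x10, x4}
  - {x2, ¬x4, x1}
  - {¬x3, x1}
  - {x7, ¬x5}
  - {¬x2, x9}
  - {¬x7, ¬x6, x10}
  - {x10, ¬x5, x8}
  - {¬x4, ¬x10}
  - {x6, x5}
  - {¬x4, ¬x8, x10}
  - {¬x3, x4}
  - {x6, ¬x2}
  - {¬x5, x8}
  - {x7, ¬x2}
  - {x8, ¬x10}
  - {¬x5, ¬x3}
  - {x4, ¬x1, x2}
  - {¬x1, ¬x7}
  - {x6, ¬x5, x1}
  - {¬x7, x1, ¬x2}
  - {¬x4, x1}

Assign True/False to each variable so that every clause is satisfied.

Pure literal: x3 appears only negated; assign x3 = False.
Branch on x1: take x1 = False.
  then x4 is forced to False.
  then x10 is forced to True.
  then x8 is forced to True.
Branch on x2: take x2 = False.
Try x5 = False.
  then x6 is forced to True.
x7, x9 are now unconstrained; take x7 = True, x9 = False.

x1=F, x2=F, x3=F, x4=F, x5=F, x6=T, x7=T, x8=T, x9=F, x10=T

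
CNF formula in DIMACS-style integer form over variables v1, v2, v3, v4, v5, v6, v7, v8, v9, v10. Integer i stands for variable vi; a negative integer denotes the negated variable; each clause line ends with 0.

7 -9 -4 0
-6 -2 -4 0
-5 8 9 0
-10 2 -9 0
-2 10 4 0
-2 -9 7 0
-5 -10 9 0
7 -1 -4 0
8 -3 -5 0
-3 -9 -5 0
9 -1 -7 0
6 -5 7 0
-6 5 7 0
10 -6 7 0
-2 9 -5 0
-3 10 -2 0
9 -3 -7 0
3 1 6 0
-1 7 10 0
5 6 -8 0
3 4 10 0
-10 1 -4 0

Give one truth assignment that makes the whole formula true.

Set v1 = False and propagate.
Try v2 = False.
Branch on v3: take v3 = False.
  then v6 is forced to True.
For the remaining variables, v4 = True, v5 = False, v7 = True, v8 = False, v9 = False, v10 = False works.

v1 = False, v2 = False, v3 = False, v4 = True, v5 = False, v6 = True, v7 = True, v8 = False, v9 = False, v10 = False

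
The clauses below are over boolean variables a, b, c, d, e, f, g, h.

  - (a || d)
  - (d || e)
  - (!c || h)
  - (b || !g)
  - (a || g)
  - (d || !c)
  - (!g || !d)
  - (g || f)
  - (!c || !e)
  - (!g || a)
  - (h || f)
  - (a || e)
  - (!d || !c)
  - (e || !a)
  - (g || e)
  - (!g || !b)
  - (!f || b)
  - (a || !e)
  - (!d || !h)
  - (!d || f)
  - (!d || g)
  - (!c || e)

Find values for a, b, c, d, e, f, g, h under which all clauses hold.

c occurs only negated in the remaining clauses — set c = False.
Try a = True.
  then e is forced to True.
Try b = True.
  then g is forced to False.
  then f is forced to True.
  then d is forced to False.
h is now unconstrained; take h = False.
Check each clause:
  1. (a || d) — a is true.
  2. (e || d) — e is true.
  3. (!c || h) — !c is true.
  4. (!g || b) — !g is true.
  5. (a || g) — a is true.
  6. (!c || d) — !c is true.
  7. (!g || !d) — !g is true.
  8. (g || f) — f is true.
  9. (!c || !e) — !c is true.
  10. (a || !g) — !g is true.
  11. (f || h) — f is true.
  12. (e || a) — a is true.
  13. (!c || !d) — !d is true.
  14. (!a || e) — e is true.
  15. (g || e) — e is true.
  16. (!g || !b) — !g is true.
  17. (!f || b) — b is true.
  18. (a || !e) — a is true.
  19. (!h || !d) — !h is true.
  20. (f || !d) — !d is true.
  21. (!d || g) — !d is true.
  22. (e || !c) — e is true.

a=True  b=True  c=False  d=False  e=True  f=True  g=False  h=False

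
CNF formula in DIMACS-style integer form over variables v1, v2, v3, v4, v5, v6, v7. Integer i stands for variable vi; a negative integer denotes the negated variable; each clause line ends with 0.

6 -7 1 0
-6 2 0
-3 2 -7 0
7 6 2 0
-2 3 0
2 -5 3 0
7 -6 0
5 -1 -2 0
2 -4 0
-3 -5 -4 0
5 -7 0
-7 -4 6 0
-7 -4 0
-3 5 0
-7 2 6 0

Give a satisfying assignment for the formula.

v1=False  v2=True  v3=True  v4=False  v5=True  v6=False  v7=False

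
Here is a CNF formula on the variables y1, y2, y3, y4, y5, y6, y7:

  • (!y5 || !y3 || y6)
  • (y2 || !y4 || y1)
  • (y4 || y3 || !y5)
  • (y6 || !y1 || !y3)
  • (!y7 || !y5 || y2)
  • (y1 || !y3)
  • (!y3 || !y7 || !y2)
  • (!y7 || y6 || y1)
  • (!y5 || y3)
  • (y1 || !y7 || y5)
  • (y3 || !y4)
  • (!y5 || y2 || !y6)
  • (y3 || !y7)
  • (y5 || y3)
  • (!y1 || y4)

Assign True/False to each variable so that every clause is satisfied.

y1 = T, y2 = F, y3 = T, y4 = T, y5 = F, y6 = T, y7 = T

Check each clause:
  1. (!y3 || !y5 || y6) — !y5 is true.
  2. (y2 || y1 || !y4) — y1 is true.
  3. (y4 || !y5 || y3) — y3 is true.
  4. (!y1 || y6 || !y3) — y6 is true.
  5. (y2 || !y5 || !y7) — !y5 is true.
  6. (!y3 || y1) — y1 is true.
  7. (!y2 || !y7 || !y3) — !y2 is true.
  8. (y6 || !y7 || y1) — y1 is true.
  9. (!y5 || y3) — y3 is true.
  10. (y5 || !y7 || y1) — y1 is true.
  11. (y3 || !y4) — y3 is true.
  12. (!y6 || !y5 || y2) — !y5 is true.
  13. (y3 || !y7) — y3 is true.
  14. (y3 || y5) — y3 is true.
  15. (!y1 || y4) — y4 is true.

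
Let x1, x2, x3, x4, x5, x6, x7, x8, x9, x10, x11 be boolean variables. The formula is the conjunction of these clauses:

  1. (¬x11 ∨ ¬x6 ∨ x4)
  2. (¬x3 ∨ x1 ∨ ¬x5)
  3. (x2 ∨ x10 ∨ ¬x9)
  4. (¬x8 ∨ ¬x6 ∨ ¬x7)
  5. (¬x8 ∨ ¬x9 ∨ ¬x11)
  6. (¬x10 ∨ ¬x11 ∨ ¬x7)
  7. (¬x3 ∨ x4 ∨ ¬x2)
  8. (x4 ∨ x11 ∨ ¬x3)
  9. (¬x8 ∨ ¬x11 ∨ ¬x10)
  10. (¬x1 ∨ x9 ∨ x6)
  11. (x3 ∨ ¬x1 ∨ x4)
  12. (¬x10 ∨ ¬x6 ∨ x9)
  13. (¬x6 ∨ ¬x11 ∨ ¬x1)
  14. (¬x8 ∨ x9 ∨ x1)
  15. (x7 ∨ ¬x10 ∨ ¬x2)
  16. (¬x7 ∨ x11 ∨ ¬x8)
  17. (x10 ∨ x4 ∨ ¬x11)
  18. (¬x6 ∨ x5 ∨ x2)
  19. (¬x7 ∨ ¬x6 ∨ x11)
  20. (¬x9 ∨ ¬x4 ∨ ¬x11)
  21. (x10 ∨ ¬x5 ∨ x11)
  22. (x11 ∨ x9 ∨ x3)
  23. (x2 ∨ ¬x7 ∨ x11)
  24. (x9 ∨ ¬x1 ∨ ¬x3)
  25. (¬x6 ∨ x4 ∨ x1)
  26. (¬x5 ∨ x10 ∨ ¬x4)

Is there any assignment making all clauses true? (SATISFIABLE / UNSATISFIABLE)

SATISFIABLE

Pure literal: x8 appears only negated; assign x8 = False.
Try x1 = False.
The remaining clauses are satisfied by x2 = True, x3 = True, x4 = True, x5 = False, x6 = False, x7 = True, x9 = False, x10 = False, x11 = False.
So x1=F  x2=T  x3=T  x4=T  x5=F  x6=F  x7=T  x8=F  x9=F  x10=F  x11=F is a satisfying assignment.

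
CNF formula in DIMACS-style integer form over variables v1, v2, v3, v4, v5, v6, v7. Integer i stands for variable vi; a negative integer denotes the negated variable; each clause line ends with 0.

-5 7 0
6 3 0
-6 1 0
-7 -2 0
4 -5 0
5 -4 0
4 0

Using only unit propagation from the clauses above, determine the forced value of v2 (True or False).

Unit clause (v4) sets v4 = True.
From (v5 || !v4) and v4 = True: v5 = True.
(v7 || !v5) with v5 = True leaves only v7, so v7 = True.
(!v2 || !v7): since v7 = True, the clause reduces to (!v2). v2 = False.

False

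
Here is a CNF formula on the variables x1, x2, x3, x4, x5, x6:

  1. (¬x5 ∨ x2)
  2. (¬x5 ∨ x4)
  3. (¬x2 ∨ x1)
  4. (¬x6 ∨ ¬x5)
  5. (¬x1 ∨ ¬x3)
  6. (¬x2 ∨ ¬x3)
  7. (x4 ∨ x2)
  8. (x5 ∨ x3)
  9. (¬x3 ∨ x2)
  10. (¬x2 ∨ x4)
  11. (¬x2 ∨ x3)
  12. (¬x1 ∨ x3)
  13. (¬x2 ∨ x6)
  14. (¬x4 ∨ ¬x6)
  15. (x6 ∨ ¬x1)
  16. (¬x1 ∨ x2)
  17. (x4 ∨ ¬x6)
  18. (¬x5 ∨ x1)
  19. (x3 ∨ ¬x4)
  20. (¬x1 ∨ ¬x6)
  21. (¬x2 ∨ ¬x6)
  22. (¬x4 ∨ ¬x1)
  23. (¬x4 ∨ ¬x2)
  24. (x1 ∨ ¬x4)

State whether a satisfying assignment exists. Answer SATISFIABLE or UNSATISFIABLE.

x2 = True:
  propagation gives x1=True, x3=False; an empty clause results — contradiction.
x2 = False:
  propagation gives x5=False, x4=True, x3=True; an empty clause results — contradiction.
Every branch closes, so no satisfying assignment exists.

UNSATISFIABLE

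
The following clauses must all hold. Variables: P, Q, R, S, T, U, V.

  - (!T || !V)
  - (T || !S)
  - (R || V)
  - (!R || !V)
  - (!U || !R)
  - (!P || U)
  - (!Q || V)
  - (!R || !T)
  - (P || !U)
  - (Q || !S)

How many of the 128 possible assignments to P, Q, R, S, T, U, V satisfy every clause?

The models are:
  P=F Q=F R=F S=F T=F U=F V=T
  P=F Q=F R=T S=F T=F U=F V=F
  P=F Q=T R=F S=F T=F U=F V=T
  P=T Q=F R=F S=F T=F U=T V=T
  P=T Q=T R=F S=F T=F U=T V=T
That's 5 in total.

5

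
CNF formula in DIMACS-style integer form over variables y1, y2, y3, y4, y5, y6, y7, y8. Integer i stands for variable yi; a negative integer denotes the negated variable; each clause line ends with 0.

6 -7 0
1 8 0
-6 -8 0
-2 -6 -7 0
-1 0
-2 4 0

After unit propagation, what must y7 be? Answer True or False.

(NOT y1) stands alone — y1 = False.
(y8 OR y1) with y1 = False leaves only y8, so y8 = True.
In (NOT y8 OR NOT y6), NOT y8 is now false; NOT y6 must hold, so y6 = False.
(NOT y7 OR y6): since y6 = False, the clause reduces to (NOT y7). y7 = False.

False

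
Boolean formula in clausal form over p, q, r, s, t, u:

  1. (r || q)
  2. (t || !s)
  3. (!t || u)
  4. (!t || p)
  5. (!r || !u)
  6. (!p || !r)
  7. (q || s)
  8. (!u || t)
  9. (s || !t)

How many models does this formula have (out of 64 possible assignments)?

Satisfying assignments:
  p=0 q=1 r=0 s=0 t=0 u=0
  p=0 q=1 r=1 s=0 t=0 u=0
  p=1 q=1 r=0 s=0 t=0 u=0
  p=1 q=1 r=0 s=1 t=1 u=1
That's 4 in total.

4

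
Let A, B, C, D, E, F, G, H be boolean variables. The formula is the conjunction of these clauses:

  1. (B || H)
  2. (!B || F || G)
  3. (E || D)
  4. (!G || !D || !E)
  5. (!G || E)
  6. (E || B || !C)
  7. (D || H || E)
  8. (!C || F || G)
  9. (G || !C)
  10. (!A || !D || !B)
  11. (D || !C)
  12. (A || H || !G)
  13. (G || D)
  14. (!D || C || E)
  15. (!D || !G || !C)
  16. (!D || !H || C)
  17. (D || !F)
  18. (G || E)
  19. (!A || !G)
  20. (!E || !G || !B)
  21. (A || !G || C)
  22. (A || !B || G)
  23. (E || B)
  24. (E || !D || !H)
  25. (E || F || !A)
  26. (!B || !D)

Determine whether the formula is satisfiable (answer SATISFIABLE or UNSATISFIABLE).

UNSATISFIABLE

G = True:
  propagation gives E=True, D=False, C=False, F=False; an empty clause results — contradiction.
G = False:
  propagation gives C=False, D=True, E=True, H=False; an empty clause results — contradiction.
Every branch closes, so no satisfying assignment exists.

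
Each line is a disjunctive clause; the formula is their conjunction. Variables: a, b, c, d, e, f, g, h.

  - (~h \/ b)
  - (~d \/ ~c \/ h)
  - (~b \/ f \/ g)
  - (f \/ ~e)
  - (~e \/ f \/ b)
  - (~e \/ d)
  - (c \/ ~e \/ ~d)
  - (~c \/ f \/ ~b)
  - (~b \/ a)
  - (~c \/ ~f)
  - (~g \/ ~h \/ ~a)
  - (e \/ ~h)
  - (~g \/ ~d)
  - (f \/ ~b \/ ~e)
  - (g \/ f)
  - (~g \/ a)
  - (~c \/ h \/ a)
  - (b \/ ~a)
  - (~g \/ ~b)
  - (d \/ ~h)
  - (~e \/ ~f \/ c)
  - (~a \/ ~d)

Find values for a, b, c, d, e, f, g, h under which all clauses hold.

Branch on a: take a = True.
  then b is forced to True.
  then g is forced to False.
  then f is forced to True.
  then c is forced to False.
  then e is forced to False.
  then h is forced to False.
  then d is forced to False.

a=T, b=T, c=F, d=F, e=F, f=T, g=F, h=F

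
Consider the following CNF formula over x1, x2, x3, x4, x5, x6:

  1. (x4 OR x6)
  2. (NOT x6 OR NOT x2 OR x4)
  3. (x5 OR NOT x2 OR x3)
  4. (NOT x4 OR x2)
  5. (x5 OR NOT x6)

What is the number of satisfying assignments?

14

Case analysis on x2 and x4:
  x2=1, x4=1: x1 free; 5 ways for (x3,x5,x6) × 2^1 = 10.
  x2=1, x4=0: a clause becomes empty — 0.
  x2=0, x4=1: a clause becomes empty — 0.
  x2=0, x4=0: remaining (x1,x3,x5,x6) ∈ {(0,0,1,1); (0,1,1,1); (1,0,1,1); (1,1,1,1)} — 4.
Total: 10 + 0 + 0 + 4 = 14.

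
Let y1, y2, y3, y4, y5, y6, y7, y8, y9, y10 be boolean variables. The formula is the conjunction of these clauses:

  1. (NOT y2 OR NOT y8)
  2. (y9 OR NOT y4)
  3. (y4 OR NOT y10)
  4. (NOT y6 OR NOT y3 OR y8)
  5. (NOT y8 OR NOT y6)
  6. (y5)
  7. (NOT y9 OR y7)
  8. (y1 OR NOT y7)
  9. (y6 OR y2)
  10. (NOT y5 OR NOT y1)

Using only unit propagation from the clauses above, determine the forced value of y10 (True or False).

False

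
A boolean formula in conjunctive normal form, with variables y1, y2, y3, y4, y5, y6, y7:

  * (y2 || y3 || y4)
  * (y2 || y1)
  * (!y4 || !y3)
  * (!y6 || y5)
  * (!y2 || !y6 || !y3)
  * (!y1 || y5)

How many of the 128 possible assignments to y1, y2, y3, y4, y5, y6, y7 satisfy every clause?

34

Split on y2, then y3.
  y2=1, y3=1: y7 free; 3 ways for (y1,y4,y5,y6) × 2^1 = 6.
  y2=1, y3=0: y4, y7 free; 5 ways for (y1,y5,y6) × 2^2 = 20.
  y2=0, y3=1: remaining (y1,y4,y5,y6,y7) ∈ {(1,0,1,0,0); (1,0,1,0,1); (1,0,1,1,0); (1,0,1,1,1)} — 4.
  y2=0, y3=0: remaining (y1,y4,y5,y6,y7) ∈ {(1,1,1,0,0); (1,1,1,0,1); (1,1,1,1,0); (1,1,1,1,1)} — 4.
Total: 6 + 20 + 4 + 4 = 34.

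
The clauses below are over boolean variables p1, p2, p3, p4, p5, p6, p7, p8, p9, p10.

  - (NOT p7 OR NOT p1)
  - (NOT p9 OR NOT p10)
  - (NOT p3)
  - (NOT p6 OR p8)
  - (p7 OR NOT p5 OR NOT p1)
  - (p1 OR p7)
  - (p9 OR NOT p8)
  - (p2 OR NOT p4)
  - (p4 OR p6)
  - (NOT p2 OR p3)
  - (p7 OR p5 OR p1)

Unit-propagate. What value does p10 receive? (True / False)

False

(NOT p3) is a unit clause: p3 = False.
(NOT p2 OR p3) with p3 = False leaves only NOT p2, so p2 = False.
(NOT p4 OR p2) with p2 = False leaves only NOT p4, so p4 = False.
In (p6 OR p4), p4 is now false; p6 must hold, so p6 = True.
(p8 OR NOT p6) with p6 = True leaves only p8, so p8 = True.
In (NOT p8 OR p9), NOT p8 is now false; p9 must hold, so p9 = True.
(NOT p9 OR NOT p10): since p9 = True, the clause reduces to (NOT p10). p10 = False.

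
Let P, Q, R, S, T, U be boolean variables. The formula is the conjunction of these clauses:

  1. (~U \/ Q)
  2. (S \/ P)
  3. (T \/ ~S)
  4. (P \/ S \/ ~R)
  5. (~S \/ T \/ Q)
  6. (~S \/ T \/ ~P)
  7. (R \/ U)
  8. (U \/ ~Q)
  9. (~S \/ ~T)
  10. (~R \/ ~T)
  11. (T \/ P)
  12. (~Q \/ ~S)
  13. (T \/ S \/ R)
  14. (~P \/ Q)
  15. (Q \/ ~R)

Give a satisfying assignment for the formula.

P=T, Q=T, R=F, S=F, T=T, U=T

Check each clause:
  1. (Q \/ ~U) — Q is true.
  2. (P \/ S) — P is true.
  3. (T \/ ~S) — ~S is true.
  4. (S \/ ~R \/ P) — P is true.
  5. (~S \/ Q \/ T) — Q is true.
  6. (~S \/ T \/ ~P) — ~S is true.
  7. (R \/ U) — U is true.
  8. (~Q \/ U) — U is true.
  9. (~T \/ ~S) — ~S is true.
  10. (~T \/ ~R) — ~R is true.
  11. (T \/ P) — P is true.
  12. (~Q \/ ~S) — ~S is true.
  13. (S \/ T \/ R) — T is true.
  14. (Q \/ ~P) — Q is true.
  15. (Q \/ ~R) — Q is true.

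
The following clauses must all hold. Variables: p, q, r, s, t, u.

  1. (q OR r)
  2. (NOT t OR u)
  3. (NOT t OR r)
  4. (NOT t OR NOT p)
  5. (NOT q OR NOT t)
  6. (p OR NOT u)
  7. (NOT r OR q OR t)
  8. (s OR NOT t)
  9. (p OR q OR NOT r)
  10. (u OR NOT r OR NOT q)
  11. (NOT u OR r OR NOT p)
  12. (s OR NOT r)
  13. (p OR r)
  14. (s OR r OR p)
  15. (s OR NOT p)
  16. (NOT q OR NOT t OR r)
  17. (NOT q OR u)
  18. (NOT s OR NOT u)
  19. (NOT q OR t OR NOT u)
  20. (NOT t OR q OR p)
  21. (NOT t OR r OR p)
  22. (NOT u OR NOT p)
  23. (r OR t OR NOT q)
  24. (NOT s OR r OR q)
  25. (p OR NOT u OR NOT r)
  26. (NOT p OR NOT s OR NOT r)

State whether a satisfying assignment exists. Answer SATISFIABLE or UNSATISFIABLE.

UNSATISFIABLE

r = True:
  propagation gives s=True, u=False, t=False, q=True; an empty clause results — contradiction.
r = False:
  propagation gives q=True, t=False; an empty clause results — contradiction.
Every branch closes, so no satisfying assignment exists.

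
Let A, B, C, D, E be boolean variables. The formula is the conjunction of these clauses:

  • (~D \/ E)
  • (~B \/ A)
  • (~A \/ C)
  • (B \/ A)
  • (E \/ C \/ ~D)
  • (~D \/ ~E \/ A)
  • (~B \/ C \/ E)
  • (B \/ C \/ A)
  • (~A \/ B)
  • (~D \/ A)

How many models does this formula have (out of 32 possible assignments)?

3

The models are:
  A=1 B=1 C=1 D=0 E=0
  A=1 B=1 C=1 D=0 E=1
  A=1 B=1 C=1 D=1 E=1
Count: 3.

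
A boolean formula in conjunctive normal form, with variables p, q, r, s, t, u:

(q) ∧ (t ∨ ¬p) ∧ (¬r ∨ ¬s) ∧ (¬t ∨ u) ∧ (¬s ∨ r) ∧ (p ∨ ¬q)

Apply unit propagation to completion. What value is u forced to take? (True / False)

True

(q) is a unit clause: q = True.
(¬q ∨ p) with q = True leaves only p, so p = True.
(¬p ∨ t): since p = True, the clause reduces to (t). t = True.
(¬t ∨ u): since t = True, the clause reduces to (u). u = True.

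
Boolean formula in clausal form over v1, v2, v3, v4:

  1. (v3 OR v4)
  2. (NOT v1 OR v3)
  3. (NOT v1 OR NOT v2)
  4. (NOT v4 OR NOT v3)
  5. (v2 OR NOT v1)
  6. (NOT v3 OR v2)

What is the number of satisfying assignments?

3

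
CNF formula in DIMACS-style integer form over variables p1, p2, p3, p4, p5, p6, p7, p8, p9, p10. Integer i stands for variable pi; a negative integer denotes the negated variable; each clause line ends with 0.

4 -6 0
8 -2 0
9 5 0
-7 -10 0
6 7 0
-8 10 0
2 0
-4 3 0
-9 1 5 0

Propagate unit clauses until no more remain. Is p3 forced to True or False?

True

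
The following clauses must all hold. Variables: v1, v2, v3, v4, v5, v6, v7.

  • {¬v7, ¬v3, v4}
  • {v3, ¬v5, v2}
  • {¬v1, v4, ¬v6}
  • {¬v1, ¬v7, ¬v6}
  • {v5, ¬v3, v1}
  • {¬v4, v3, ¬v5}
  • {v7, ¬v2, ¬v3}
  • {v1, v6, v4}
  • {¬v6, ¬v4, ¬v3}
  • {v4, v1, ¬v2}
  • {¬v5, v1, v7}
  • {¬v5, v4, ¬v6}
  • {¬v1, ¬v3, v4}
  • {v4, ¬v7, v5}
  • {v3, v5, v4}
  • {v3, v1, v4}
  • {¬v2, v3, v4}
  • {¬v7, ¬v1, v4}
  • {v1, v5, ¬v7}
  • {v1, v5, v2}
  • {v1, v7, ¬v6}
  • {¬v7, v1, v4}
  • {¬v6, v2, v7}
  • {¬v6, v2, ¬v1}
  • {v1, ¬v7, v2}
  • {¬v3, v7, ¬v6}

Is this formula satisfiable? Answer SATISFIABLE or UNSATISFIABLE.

Branch on v1: take v1 = True.
For the remaining variables, v2 = False, v3 = True, v4 = True, v5 = True, v6 = False, v7 = True works.
Every clause has at least one true literal under this assignment.
So v1=T  v2=F  v3=T  v4=T  v5=T  v6=F  v7=T is a satisfying assignment.

SATISFIABLE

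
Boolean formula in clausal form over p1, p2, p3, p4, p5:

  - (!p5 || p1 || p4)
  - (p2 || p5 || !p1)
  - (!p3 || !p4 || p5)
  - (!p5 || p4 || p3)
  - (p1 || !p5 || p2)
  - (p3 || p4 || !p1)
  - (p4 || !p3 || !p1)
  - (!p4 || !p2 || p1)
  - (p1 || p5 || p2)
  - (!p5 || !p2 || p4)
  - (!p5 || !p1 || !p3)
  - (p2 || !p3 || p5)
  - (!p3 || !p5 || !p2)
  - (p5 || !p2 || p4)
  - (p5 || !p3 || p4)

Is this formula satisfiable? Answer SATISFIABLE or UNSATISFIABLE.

Branch on p1: take p1 = True.
For the remaining variables, p2 = True, p3 = False, p4 = True, p5 = True works.
So p1 = True, p2 = True, p3 = False, p4 = True, p5 = True is a satisfying assignment.

SATISFIABLE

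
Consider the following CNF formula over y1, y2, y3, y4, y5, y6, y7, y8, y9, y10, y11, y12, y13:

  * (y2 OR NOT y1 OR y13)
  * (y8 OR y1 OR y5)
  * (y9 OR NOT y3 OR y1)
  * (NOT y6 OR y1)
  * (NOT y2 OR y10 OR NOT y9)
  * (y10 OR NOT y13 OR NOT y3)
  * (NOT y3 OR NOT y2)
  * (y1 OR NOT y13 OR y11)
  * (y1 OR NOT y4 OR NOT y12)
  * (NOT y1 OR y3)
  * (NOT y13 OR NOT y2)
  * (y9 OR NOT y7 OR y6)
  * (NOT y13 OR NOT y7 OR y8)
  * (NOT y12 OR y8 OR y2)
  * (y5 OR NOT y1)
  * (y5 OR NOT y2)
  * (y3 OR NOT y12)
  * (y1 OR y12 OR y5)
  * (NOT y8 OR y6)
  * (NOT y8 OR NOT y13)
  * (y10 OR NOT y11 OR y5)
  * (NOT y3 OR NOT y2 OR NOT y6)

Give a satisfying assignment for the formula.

y1=False  y2=False  y3=True  y4=False  y5=True  y6=False  y7=True  y8=False  y9=True  y10=True  y11=False  y12=False  y13=False

Pure literal: y4 appears only negated; assign y4 = False.
Pure literal: y5 appears only positively; assign y5 = True.
Try y1 = False.
  then y6 is forced to False.
  then y8 is forced to False.
The remaining clauses are satisfied by y2 = False, y3 = True, y7 = True, y9 = True, y10 = True, y11 = False, y12 = False, y13 = False.
Check each clause:
  1. (y13 OR NOT y1 OR y2) — NOT y1 is true.
  2. (y8 OR y1 OR y5) — y5 is true.
  3. (y1 OR y9 OR NOT y3) — y9 is true.
  4. (y1 OR NOT y6) — NOT y6 is true.
  5. (NOT y2 OR NOT y9 OR y10) — y10 is true.
  6. (NOT y3 OR y10 OR NOT y13) — y10 is true.
  7. (NOT y3 OR NOT y2) — NOT y2 is true.
  8. (y1 OR y11 OR NOT y13) — NOT y13 is true.
  9. (NOT y12 OR NOT y4 OR y1) — NOT y12 is true.
  10. (y3 OR NOT y1) — y3 is true.
  11. (NOT y13 OR NOT y2) — NOT y13 is true.
  12. (y9 OR y6 OR NOT y7) — y9 is true.
  13. (NOT y7 OR NOT y13 OR y8) — NOT y13 is true.
  14. (y8 OR NOT y12 OR y2) — NOT y12 is true.
  15. (y5 OR NOT y1) — y5 is true.
  16. (NOT y2 OR y5) — y5 is true.
  17. (y3 OR NOT y12) — y3 is true.
  18. (y12 OR y5 OR y1) — y5 is true.
  19. (y6 OR NOT y8) — NOT y8 is true.
  20. (NOT y8 OR NOT y13) — NOT y8 is true.
  21. (y5 OR NOT y11 OR y10) — NOT y11 is true.
  22. (NOT y6 OR NOT y3 OR NOT y2) — NOT y6 is true.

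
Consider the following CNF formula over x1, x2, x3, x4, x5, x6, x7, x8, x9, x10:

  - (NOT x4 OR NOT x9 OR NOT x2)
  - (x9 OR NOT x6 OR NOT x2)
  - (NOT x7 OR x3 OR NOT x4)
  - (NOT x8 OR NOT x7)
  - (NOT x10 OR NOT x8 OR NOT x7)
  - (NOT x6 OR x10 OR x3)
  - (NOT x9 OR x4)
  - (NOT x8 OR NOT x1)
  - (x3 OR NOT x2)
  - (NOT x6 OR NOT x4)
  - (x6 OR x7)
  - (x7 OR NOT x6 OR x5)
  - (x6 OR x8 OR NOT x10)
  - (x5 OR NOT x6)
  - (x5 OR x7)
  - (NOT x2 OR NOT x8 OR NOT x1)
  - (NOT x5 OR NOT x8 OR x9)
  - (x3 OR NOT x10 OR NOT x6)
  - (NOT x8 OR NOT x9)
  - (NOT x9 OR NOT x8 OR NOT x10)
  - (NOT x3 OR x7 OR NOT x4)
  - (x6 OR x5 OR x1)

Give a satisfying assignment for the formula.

x1=1, x2=0, x3=1, x4=0, x5=1, x6=1, x7=0, x8=0, x9=0, x10=1

Pure literal: x2 appears only negated; assign x2 = False.
Try x1 = True.
  then x8 is forced to False.
The remaining clauses are satisfied by x3 = True, x4 = False, x5 = True, x6 = True, x7 = False, x9 = False, x10 = True.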